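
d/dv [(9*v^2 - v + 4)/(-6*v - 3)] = 3*(-2*v^2 - 2*v + 1)/(4*v^2 + 4*v + 1)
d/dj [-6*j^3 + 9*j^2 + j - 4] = -18*j^2 + 18*j + 1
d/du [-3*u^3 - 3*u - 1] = -9*u^2 - 3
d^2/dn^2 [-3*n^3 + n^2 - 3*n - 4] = 2 - 18*n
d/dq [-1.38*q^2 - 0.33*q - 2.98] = -2.76*q - 0.33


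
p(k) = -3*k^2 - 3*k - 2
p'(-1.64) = 6.84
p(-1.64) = -5.15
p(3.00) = -38.00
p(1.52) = -13.49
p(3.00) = -38.00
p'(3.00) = -21.00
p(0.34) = -3.37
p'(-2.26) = 10.56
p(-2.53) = -13.61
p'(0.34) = -5.04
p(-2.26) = -10.54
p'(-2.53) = 12.18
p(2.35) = -25.62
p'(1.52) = -12.12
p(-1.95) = -7.56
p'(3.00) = -21.00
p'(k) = -6*k - 3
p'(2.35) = -17.10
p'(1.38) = -11.28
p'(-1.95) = 8.70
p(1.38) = -11.85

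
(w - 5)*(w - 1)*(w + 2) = w^3 - 4*w^2 - 7*w + 10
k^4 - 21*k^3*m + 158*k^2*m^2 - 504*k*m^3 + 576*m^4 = (k - 8*m)*(k - 6*m)*(k - 4*m)*(k - 3*m)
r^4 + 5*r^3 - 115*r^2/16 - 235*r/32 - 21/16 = (r - 7/4)*(r + 1/4)*(r + 1/2)*(r + 6)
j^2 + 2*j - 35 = (j - 5)*(j + 7)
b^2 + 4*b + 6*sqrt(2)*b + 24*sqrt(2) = (b + 4)*(b + 6*sqrt(2))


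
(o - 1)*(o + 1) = o^2 - 1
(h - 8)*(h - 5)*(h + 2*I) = h^3 - 13*h^2 + 2*I*h^2 + 40*h - 26*I*h + 80*I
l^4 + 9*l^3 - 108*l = l*(l - 3)*(l + 6)^2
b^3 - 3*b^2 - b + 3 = (b - 3)*(b - 1)*(b + 1)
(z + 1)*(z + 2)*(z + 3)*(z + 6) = z^4 + 12*z^3 + 47*z^2 + 72*z + 36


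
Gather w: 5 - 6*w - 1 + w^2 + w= w^2 - 5*w + 4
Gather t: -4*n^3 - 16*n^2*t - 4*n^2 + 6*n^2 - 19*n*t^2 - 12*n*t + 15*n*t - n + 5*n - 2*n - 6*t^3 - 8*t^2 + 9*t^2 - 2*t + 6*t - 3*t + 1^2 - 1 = -4*n^3 + 2*n^2 + 2*n - 6*t^3 + t^2*(1 - 19*n) + t*(-16*n^2 + 3*n + 1)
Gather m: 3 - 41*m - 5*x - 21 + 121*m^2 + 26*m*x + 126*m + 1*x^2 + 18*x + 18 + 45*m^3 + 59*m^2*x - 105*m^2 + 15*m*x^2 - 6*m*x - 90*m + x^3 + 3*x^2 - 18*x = 45*m^3 + m^2*(59*x + 16) + m*(15*x^2 + 20*x - 5) + x^3 + 4*x^2 - 5*x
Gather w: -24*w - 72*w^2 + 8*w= -72*w^2 - 16*w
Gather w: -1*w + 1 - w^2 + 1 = -w^2 - w + 2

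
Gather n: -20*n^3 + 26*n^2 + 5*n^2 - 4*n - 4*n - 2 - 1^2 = -20*n^3 + 31*n^2 - 8*n - 3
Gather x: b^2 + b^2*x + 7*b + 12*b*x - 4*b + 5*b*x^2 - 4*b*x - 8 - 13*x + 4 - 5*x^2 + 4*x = b^2 + 3*b + x^2*(5*b - 5) + x*(b^2 + 8*b - 9) - 4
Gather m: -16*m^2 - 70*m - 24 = -16*m^2 - 70*m - 24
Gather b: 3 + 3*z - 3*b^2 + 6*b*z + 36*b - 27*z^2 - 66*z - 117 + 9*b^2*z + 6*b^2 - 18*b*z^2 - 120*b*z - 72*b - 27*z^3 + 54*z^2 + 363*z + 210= b^2*(9*z + 3) + b*(-18*z^2 - 114*z - 36) - 27*z^3 + 27*z^2 + 300*z + 96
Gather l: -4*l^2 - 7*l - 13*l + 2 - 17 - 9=-4*l^2 - 20*l - 24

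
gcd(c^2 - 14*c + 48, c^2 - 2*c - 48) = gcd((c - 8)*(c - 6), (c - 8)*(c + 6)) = c - 8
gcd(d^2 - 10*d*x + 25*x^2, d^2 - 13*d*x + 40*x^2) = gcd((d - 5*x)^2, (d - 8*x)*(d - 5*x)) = -d + 5*x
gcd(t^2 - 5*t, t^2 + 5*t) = t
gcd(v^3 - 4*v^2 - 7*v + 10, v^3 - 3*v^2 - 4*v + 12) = v + 2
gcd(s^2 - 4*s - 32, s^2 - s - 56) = s - 8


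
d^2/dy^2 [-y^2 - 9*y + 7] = -2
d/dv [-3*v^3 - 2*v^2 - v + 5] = -9*v^2 - 4*v - 1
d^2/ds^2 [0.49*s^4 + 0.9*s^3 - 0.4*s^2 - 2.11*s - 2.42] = 5.88*s^2 + 5.4*s - 0.8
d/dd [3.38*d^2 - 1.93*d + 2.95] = 6.76*d - 1.93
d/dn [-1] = 0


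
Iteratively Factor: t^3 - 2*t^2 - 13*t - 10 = (t - 5)*(t^2 + 3*t + 2) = (t - 5)*(t + 1)*(t + 2)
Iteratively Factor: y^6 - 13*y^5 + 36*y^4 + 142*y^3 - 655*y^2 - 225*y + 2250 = (y - 5)*(y^5 - 8*y^4 - 4*y^3 + 122*y^2 - 45*y - 450) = (y - 5)*(y - 3)*(y^4 - 5*y^3 - 19*y^2 + 65*y + 150) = (y - 5)^2*(y - 3)*(y^3 - 19*y - 30) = (y - 5)^2*(y - 3)*(y + 2)*(y^2 - 2*y - 15) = (y - 5)^3*(y - 3)*(y + 2)*(y + 3)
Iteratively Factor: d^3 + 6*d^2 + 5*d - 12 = (d + 3)*(d^2 + 3*d - 4) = (d - 1)*(d + 3)*(d + 4)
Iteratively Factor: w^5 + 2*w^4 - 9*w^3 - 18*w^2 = (w + 2)*(w^4 - 9*w^2) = w*(w + 2)*(w^3 - 9*w) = w*(w - 3)*(w + 2)*(w^2 + 3*w) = w*(w - 3)*(w + 2)*(w + 3)*(w)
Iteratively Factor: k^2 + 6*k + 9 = (k + 3)*(k + 3)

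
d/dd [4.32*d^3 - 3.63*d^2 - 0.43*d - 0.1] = 12.96*d^2 - 7.26*d - 0.43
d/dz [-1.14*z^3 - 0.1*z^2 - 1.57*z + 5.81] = -3.42*z^2 - 0.2*z - 1.57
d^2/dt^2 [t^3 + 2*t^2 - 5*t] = 6*t + 4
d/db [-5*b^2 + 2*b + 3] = 2 - 10*b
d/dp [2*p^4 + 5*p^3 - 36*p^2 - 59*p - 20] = 8*p^3 + 15*p^2 - 72*p - 59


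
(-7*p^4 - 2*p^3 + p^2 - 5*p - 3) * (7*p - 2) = -49*p^5 + 11*p^3 - 37*p^2 - 11*p + 6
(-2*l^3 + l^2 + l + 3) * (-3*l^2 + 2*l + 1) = 6*l^5 - 7*l^4 - 3*l^3 - 6*l^2 + 7*l + 3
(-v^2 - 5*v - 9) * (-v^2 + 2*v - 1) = v^4 + 3*v^3 - 13*v + 9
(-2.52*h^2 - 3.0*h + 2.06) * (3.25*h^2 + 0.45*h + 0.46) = -8.19*h^4 - 10.884*h^3 + 4.1858*h^2 - 0.453*h + 0.9476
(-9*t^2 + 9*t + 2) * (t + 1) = -9*t^3 + 11*t + 2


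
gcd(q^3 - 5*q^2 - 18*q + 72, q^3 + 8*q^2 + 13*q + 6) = 1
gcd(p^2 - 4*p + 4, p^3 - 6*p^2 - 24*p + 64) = p - 2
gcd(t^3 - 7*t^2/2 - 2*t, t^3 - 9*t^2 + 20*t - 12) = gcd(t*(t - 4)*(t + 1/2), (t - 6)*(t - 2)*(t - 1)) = 1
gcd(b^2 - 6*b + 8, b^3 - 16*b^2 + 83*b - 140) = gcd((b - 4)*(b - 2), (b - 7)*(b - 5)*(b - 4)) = b - 4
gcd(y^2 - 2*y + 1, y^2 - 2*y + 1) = y^2 - 2*y + 1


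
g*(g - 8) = g^2 - 8*g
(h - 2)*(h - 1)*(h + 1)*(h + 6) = h^4 + 4*h^3 - 13*h^2 - 4*h + 12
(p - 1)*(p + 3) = p^2 + 2*p - 3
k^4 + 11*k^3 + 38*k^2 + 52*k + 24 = (k + 1)*(k + 2)^2*(k + 6)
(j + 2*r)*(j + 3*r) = j^2 + 5*j*r + 6*r^2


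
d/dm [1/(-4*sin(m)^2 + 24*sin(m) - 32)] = (sin(m) - 3)*cos(m)/(2*(sin(m)^2 - 6*sin(m) + 8)^2)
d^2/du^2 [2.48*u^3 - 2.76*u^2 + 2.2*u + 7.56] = 14.88*u - 5.52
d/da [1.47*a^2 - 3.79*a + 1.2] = 2.94*a - 3.79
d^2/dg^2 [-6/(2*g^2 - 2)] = 6*(-3*g^2 - 1)/(g^2 - 1)^3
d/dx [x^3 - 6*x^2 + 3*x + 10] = 3*x^2 - 12*x + 3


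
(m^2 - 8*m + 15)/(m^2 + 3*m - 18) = (m - 5)/(m + 6)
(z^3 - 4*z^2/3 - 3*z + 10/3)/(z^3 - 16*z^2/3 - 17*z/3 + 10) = (z - 2)/(z - 6)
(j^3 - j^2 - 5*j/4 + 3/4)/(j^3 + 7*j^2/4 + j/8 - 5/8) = 2*(2*j - 3)/(4*j + 5)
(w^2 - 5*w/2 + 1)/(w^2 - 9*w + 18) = (w^2 - 5*w/2 + 1)/(w^2 - 9*w + 18)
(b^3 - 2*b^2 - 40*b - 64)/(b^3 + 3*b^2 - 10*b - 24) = (b - 8)/(b - 3)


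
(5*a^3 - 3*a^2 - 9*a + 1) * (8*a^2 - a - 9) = 40*a^5 - 29*a^4 - 114*a^3 + 44*a^2 + 80*a - 9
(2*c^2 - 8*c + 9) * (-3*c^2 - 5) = -6*c^4 + 24*c^3 - 37*c^2 + 40*c - 45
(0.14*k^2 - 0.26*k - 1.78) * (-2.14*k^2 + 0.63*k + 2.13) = -0.2996*k^4 + 0.6446*k^3 + 3.9436*k^2 - 1.6752*k - 3.7914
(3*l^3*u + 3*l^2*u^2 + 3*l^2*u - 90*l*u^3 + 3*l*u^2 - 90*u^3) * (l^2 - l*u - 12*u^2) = 3*l^5*u + 3*l^4*u - 129*l^3*u^3 + 54*l^2*u^4 - 129*l^2*u^3 + 1080*l*u^5 + 54*l*u^4 + 1080*u^5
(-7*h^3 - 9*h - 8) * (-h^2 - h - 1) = 7*h^5 + 7*h^4 + 16*h^3 + 17*h^2 + 17*h + 8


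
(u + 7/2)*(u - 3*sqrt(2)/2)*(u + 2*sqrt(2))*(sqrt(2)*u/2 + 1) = sqrt(2)*u^4/2 + 3*u^3/2 + 7*sqrt(2)*u^3/4 - 5*sqrt(2)*u^2/2 + 21*u^2/4 - 35*sqrt(2)*u/4 - 6*u - 21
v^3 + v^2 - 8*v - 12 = (v - 3)*(v + 2)^2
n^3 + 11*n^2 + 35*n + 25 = (n + 1)*(n + 5)^2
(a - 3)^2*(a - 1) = a^3 - 7*a^2 + 15*a - 9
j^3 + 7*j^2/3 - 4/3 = (j - 2/3)*(j + 1)*(j + 2)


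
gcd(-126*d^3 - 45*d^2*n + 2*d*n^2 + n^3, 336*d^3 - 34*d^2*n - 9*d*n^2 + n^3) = 42*d^2 + d*n - n^2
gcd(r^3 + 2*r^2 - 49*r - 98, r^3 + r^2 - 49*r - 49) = r^2 - 49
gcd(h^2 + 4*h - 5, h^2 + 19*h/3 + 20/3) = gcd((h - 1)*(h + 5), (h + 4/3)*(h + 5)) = h + 5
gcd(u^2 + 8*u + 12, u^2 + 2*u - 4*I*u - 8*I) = u + 2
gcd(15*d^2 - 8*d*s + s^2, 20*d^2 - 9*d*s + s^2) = -5*d + s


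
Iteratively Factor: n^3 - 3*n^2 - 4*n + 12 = (n - 2)*(n^2 - n - 6) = (n - 3)*(n - 2)*(n + 2)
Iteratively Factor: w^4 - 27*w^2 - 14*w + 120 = (w - 2)*(w^3 + 2*w^2 - 23*w - 60) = (w - 2)*(w + 3)*(w^2 - w - 20) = (w - 5)*(w - 2)*(w + 3)*(w + 4)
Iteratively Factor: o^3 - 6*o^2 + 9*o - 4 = (o - 1)*(o^2 - 5*o + 4) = (o - 4)*(o - 1)*(o - 1)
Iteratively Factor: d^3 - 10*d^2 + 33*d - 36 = (d - 3)*(d^2 - 7*d + 12) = (d - 4)*(d - 3)*(d - 3)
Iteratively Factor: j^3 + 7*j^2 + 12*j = (j)*(j^2 + 7*j + 12) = j*(j + 4)*(j + 3)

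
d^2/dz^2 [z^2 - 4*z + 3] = 2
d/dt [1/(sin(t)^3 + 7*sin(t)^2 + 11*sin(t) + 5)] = -(3*sin(t) + 11)*cos(t)/((sin(t) + 1)^3*(sin(t) + 5)^2)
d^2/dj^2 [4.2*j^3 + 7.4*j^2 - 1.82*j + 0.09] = 25.2*j + 14.8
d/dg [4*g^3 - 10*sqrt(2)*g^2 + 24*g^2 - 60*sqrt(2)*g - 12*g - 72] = 12*g^2 - 20*sqrt(2)*g + 48*g - 60*sqrt(2) - 12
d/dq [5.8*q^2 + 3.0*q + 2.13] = 11.6*q + 3.0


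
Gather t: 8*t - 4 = 8*t - 4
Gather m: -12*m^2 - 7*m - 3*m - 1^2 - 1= -12*m^2 - 10*m - 2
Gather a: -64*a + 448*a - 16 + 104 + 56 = 384*a + 144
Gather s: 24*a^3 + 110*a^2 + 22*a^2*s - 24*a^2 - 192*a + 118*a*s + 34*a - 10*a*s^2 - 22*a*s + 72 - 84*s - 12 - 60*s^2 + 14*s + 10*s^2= 24*a^3 + 86*a^2 - 158*a + s^2*(-10*a - 50) + s*(22*a^2 + 96*a - 70) + 60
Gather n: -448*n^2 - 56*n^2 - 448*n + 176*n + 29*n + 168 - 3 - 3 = -504*n^2 - 243*n + 162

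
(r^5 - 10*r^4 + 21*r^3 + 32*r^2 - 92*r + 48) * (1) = r^5 - 10*r^4 + 21*r^3 + 32*r^2 - 92*r + 48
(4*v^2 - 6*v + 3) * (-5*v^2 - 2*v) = -20*v^4 + 22*v^3 - 3*v^2 - 6*v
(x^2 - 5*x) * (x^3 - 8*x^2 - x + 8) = x^5 - 13*x^4 + 39*x^3 + 13*x^2 - 40*x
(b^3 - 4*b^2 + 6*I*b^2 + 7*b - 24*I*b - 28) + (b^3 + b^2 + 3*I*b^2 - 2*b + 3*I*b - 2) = 2*b^3 - 3*b^2 + 9*I*b^2 + 5*b - 21*I*b - 30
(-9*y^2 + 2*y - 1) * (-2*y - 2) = 18*y^3 + 14*y^2 - 2*y + 2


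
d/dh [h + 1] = 1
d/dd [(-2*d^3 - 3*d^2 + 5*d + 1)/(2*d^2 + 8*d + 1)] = (-4*d^4 - 32*d^3 - 40*d^2 - 10*d - 3)/(4*d^4 + 32*d^3 + 68*d^2 + 16*d + 1)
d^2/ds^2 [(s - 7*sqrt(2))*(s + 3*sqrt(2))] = 2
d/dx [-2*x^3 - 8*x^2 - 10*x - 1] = -6*x^2 - 16*x - 10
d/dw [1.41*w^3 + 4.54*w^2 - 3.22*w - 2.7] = 4.23*w^2 + 9.08*w - 3.22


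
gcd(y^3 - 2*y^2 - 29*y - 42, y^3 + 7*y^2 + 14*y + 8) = y + 2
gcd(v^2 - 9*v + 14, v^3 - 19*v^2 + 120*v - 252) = v - 7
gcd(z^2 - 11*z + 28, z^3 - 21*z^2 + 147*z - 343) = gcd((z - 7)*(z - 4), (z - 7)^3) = z - 7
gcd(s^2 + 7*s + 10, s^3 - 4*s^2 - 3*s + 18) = s + 2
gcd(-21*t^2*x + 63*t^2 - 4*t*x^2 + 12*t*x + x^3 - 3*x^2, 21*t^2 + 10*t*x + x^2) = 3*t + x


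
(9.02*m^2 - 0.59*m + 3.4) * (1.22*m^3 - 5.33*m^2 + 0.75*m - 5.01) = 11.0044*m^5 - 48.7964*m^4 + 14.0577*m^3 - 63.7547*m^2 + 5.5059*m - 17.034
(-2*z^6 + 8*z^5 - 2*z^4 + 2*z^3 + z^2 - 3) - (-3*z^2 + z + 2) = -2*z^6 + 8*z^5 - 2*z^4 + 2*z^3 + 4*z^2 - z - 5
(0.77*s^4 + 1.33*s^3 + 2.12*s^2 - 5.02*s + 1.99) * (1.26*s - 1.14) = 0.9702*s^5 + 0.798*s^4 + 1.155*s^3 - 8.742*s^2 + 8.2302*s - 2.2686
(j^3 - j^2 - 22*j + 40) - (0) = j^3 - j^2 - 22*j + 40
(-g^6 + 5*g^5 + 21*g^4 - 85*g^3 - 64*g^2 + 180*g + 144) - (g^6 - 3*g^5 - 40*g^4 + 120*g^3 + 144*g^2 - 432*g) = -2*g^6 + 8*g^5 + 61*g^4 - 205*g^3 - 208*g^2 + 612*g + 144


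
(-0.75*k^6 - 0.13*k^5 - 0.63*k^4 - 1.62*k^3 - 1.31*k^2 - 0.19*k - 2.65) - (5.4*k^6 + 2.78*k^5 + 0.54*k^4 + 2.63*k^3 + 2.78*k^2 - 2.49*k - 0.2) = -6.15*k^6 - 2.91*k^5 - 1.17*k^4 - 4.25*k^3 - 4.09*k^2 + 2.3*k - 2.45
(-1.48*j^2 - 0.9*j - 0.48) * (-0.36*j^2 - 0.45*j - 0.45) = 0.5328*j^4 + 0.99*j^3 + 1.2438*j^2 + 0.621*j + 0.216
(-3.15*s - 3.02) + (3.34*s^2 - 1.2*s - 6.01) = 3.34*s^2 - 4.35*s - 9.03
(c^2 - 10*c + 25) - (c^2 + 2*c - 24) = 49 - 12*c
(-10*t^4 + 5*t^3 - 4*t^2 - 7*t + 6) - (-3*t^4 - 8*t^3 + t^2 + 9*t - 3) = -7*t^4 + 13*t^3 - 5*t^2 - 16*t + 9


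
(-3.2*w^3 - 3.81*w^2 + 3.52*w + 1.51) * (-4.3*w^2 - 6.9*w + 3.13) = 13.76*w^5 + 38.463*w^4 + 1.137*w^3 - 42.7063*w^2 + 0.598599999999999*w + 4.7263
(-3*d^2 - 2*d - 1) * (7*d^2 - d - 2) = -21*d^4 - 11*d^3 + d^2 + 5*d + 2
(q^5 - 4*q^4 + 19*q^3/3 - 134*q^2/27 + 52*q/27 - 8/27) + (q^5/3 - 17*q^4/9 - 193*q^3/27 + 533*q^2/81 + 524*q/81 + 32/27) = 4*q^5/3 - 53*q^4/9 - 22*q^3/27 + 131*q^2/81 + 680*q/81 + 8/9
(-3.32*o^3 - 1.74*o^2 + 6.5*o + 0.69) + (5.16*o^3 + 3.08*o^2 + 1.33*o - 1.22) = 1.84*o^3 + 1.34*o^2 + 7.83*o - 0.53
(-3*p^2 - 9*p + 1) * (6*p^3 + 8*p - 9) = -18*p^5 - 54*p^4 - 18*p^3 - 45*p^2 + 89*p - 9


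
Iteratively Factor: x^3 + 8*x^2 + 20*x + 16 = (x + 2)*(x^2 + 6*x + 8) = (x + 2)*(x + 4)*(x + 2)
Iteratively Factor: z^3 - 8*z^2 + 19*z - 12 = (z - 4)*(z^2 - 4*z + 3) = (z - 4)*(z - 3)*(z - 1)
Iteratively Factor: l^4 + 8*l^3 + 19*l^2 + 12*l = (l + 4)*(l^3 + 4*l^2 + 3*l) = (l + 1)*(l + 4)*(l^2 + 3*l) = l*(l + 1)*(l + 4)*(l + 3)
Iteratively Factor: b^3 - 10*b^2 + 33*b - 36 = (b - 4)*(b^2 - 6*b + 9) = (b - 4)*(b - 3)*(b - 3)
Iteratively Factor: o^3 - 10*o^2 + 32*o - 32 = (o - 4)*(o^2 - 6*o + 8) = (o - 4)*(o - 2)*(o - 4)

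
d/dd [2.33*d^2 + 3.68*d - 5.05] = 4.66*d + 3.68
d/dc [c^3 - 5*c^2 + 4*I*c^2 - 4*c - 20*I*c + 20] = 3*c^2 + c*(-10 + 8*I) - 4 - 20*I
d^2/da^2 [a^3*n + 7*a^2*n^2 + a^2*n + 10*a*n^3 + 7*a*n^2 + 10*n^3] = 2*n*(3*a + 7*n + 1)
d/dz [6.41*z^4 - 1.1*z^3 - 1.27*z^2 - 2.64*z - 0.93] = 25.64*z^3 - 3.3*z^2 - 2.54*z - 2.64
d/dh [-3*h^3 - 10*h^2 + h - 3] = -9*h^2 - 20*h + 1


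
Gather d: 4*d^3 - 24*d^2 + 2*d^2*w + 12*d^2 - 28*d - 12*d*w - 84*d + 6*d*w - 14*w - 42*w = 4*d^3 + d^2*(2*w - 12) + d*(-6*w - 112) - 56*w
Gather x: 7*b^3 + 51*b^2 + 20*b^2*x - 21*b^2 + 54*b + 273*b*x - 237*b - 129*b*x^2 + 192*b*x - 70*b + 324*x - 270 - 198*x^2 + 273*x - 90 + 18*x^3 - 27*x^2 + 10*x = 7*b^3 + 30*b^2 - 253*b + 18*x^3 + x^2*(-129*b - 225) + x*(20*b^2 + 465*b + 607) - 360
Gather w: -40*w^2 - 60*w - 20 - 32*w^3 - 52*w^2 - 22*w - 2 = -32*w^3 - 92*w^2 - 82*w - 22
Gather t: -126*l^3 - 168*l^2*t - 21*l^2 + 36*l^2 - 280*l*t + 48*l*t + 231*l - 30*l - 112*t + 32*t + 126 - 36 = -126*l^3 + 15*l^2 + 201*l + t*(-168*l^2 - 232*l - 80) + 90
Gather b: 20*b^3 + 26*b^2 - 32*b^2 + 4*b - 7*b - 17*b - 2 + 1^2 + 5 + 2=20*b^3 - 6*b^2 - 20*b + 6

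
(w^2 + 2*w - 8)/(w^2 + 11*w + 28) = (w - 2)/(w + 7)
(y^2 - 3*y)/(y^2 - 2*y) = (y - 3)/(y - 2)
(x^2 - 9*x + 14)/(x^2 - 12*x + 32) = (x^2 - 9*x + 14)/(x^2 - 12*x + 32)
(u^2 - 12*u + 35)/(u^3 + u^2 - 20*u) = (u^2 - 12*u + 35)/(u*(u^2 + u - 20))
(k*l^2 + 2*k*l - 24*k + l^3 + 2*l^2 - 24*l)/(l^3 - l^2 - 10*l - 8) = (k*l + 6*k + l^2 + 6*l)/(l^2 + 3*l + 2)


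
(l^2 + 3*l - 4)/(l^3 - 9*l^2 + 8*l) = (l + 4)/(l*(l - 8))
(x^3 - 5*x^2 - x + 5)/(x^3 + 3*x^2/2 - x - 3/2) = 2*(x - 5)/(2*x + 3)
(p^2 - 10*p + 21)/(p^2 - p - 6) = (p - 7)/(p + 2)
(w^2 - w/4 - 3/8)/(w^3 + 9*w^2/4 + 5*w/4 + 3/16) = 2*(4*w - 3)/(8*w^2 + 14*w + 3)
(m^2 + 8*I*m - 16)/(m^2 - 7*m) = (m^2 + 8*I*m - 16)/(m*(m - 7))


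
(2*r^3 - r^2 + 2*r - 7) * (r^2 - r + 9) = 2*r^5 - 3*r^4 + 21*r^3 - 18*r^2 + 25*r - 63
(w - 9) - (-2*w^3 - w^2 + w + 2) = 2*w^3 + w^2 - 11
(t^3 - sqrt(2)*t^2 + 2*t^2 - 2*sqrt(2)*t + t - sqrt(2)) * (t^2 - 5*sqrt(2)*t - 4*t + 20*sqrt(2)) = t^5 - 6*sqrt(2)*t^4 - 2*t^4 + 3*t^3 + 12*sqrt(2)*t^3 - 24*t^2 + 42*sqrt(2)*t^2 - 70*t + 24*sqrt(2)*t - 40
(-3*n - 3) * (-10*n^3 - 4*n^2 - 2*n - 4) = 30*n^4 + 42*n^3 + 18*n^2 + 18*n + 12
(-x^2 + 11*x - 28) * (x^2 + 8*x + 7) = -x^4 + 3*x^3 + 53*x^2 - 147*x - 196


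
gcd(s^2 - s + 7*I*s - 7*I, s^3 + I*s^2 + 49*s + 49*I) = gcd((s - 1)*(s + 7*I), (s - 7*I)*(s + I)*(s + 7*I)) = s + 7*I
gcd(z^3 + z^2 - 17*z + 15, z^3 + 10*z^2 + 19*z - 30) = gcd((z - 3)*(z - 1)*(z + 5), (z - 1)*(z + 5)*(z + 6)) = z^2 + 4*z - 5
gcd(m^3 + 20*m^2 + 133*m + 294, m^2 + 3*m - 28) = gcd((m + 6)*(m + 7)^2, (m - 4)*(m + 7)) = m + 7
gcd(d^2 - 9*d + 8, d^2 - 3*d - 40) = d - 8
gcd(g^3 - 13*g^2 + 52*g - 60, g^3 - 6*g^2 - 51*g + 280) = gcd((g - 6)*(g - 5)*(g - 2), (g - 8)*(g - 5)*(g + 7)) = g - 5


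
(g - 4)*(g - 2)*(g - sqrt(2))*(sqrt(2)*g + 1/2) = sqrt(2)*g^4 - 6*sqrt(2)*g^3 - 3*g^3/2 + 9*g^2 + 15*sqrt(2)*g^2/2 - 12*g + 3*sqrt(2)*g - 4*sqrt(2)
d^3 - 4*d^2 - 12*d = d*(d - 6)*(d + 2)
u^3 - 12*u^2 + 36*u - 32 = (u - 8)*(u - 2)^2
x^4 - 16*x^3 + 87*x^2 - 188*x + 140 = (x - 7)*(x - 5)*(x - 2)^2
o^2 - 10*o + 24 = (o - 6)*(o - 4)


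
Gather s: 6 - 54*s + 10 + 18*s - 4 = 12 - 36*s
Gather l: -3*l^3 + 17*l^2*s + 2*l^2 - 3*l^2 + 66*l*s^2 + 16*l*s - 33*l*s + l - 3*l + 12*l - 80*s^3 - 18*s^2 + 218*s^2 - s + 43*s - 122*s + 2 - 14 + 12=-3*l^3 + l^2*(17*s - 1) + l*(66*s^2 - 17*s + 10) - 80*s^3 + 200*s^2 - 80*s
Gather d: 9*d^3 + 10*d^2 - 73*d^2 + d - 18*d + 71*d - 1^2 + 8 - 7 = 9*d^3 - 63*d^2 + 54*d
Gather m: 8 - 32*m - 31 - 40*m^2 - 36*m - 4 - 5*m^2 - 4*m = -45*m^2 - 72*m - 27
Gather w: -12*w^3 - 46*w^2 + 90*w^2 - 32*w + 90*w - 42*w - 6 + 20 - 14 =-12*w^3 + 44*w^2 + 16*w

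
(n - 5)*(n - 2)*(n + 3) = n^3 - 4*n^2 - 11*n + 30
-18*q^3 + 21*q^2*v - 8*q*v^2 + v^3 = (-3*q + v)^2*(-2*q + v)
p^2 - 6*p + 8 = (p - 4)*(p - 2)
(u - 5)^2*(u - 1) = u^3 - 11*u^2 + 35*u - 25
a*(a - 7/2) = a^2 - 7*a/2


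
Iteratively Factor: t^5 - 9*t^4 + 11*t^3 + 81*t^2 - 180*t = (t + 3)*(t^4 - 12*t^3 + 47*t^2 - 60*t) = (t - 4)*(t + 3)*(t^3 - 8*t^2 + 15*t) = (t - 5)*(t - 4)*(t + 3)*(t^2 - 3*t) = t*(t - 5)*(t - 4)*(t + 3)*(t - 3)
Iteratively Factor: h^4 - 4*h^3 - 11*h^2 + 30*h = (h)*(h^3 - 4*h^2 - 11*h + 30) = h*(h - 5)*(h^2 + h - 6) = h*(h - 5)*(h + 3)*(h - 2)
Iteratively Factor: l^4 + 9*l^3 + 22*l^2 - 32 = (l - 1)*(l^3 + 10*l^2 + 32*l + 32) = (l - 1)*(l + 4)*(l^2 + 6*l + 8) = (l - 1)*(l + 2)*(l + 4)*(l + 4)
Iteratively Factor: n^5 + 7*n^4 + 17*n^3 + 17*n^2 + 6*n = (n + 1)*(n^4 + 6*n^3 + 11*n^2 + 6*n) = (n + 1)*(n + 2)*(n^3 + 4*n^2 + 3*n) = (n + 1)*(n + 2)*(n + 3)*(n^2 + n) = (n + 1)^2*(n + 2)*(n + 3)*(n)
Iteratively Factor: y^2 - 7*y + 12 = (y - 3)*(y - 4)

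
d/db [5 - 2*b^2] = -4*b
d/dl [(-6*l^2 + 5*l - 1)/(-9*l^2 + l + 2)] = (39*l^2 - 42*l + 11)/(81*l^4 - 18*l^3 - 35*l^2 + 4*l + 4)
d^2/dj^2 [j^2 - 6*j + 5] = 2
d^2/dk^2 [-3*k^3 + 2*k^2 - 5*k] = 4 - 18*k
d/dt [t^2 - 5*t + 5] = 2*t - 5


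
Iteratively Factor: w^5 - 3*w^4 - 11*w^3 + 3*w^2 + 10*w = (w - 5)*(w^4 + 2*w^3 - w^2 - 2*w) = (w - 5)*(w + 1)*(w^3 + w^2 - 2*w) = (w - 5)*(w - 1)*(w + 1)*(w^2 + 2*w) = w*(w - 5)*(w - 1)*(w + 1)*(w + 2)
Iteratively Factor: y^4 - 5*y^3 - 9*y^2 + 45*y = (y)*(y^3 - 5*y^2 - 9*y + 45) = y*(y - 3)*(y^2 - 2*y - 15) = y*(y - 3)*(y + 3)*(y - 5)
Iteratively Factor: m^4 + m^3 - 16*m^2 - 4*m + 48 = (m + 2)*(m^3 - m^2 - 14*m + 24) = (m - 3)*(m + 2)*(m^2 + 2*m - 8) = (m - 3)*(m + 2)*(m + 4)*(m - 2)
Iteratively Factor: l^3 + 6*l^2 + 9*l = (l + 3)*(l^2 + 3*l) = l*(l + 3)*(l + 3)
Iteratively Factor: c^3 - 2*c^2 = (c)*(c^2 - 2*c) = c^2*(c - 2)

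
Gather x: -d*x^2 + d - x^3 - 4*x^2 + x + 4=d - x^3 + x^2*(-d - 4) + x + 4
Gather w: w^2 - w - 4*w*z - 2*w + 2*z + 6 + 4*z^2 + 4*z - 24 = w^2 + w*(-4*z - 3) + 4*z^2 + 6*z - 18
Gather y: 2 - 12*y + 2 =4 - 12*y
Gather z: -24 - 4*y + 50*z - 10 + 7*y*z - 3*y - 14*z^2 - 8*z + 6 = -7*y - 14*z^2 + z*(7*y + 42) - 28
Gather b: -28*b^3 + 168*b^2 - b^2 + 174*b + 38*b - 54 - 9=-28*b^3 + 167*b^2 + 212*b - 63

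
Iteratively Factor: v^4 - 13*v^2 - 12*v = (v)*(v^3 - 13*v - 12) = v*(v + 3)*(v^2 - 3*v - 4) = v*(v - 4)*(v + 3)*(v + 1)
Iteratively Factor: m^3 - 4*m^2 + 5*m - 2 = (m - 2)*(m^2 - 2*m + 1) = (m - 2)*(m - 1)*(m - 1)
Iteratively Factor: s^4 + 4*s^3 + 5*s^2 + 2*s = (s + 2)*(s^3 + 2*s^2 + s) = (s + 1)*(s + 2)*(s^2 + s) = (s + 1)^2*(s + 2)*(s)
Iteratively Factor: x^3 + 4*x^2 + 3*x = (x + 1)*(x^2 + 3*x) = (x + 1)*(x + 3)*(x)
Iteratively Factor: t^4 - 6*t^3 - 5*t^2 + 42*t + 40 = (t + 1)*(t^3 - 7*t^2 + 2*t + 40) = (t - 5)*(t + 1)*(t^2 - 2*t - 8) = (t - 5)*(t - 4)*(t + 1)*(t + 2)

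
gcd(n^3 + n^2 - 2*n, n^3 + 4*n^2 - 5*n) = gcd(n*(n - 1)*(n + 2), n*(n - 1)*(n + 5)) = n^2 - n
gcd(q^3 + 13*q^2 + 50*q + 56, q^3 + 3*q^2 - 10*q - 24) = q^2 + 6*q + 8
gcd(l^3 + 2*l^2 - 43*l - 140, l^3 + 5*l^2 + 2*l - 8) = l + 4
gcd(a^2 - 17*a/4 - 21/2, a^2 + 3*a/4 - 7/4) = a + 7/4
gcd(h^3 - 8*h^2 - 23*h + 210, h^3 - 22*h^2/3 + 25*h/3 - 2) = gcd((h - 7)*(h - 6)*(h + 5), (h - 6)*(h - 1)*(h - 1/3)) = h - 6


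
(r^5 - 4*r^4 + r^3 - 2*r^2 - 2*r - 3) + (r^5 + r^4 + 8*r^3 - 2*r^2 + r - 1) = 2*r^5 - 3*r^4 + 9*r^3 - 4*r^2 - r - 4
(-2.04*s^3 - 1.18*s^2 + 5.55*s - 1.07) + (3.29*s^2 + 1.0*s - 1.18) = -2.04*s^3 + 2.11*s^2 + 6.55*s - 2.25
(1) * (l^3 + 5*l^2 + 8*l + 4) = l^3 + 5*l^2 + 8*l + 4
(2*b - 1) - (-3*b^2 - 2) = 3*b^2 + 2*b + 1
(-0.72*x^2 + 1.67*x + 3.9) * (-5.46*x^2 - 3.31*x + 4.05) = 3.9312*x^4 - 6.735*x^3 - 29.7377*x^2 - 6.1455*x + 15.795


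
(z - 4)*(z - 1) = z^2 - 5*z + 4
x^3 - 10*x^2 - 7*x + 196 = (x - 7)^2*(x + 4)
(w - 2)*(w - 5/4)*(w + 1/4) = w^3 - 3*w^2 + 27*w/16 + 5/8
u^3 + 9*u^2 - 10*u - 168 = (u - 4)*(u + 6)*(u + 7)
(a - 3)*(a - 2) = a^2 - 5*a + 6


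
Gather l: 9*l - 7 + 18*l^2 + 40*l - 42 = 18*l^2 + 49*l - 49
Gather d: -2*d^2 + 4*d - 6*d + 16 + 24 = -2*d^2 - 2*d + 40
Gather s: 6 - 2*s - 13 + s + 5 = -s - 2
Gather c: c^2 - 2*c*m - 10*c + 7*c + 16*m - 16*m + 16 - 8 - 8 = c^2 + c*(-2*m - 3)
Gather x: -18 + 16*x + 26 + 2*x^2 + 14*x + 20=2*x^2 + 30*x + 28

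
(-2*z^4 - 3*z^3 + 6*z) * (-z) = 2*z^5 + 3*z^4 - 6*z^2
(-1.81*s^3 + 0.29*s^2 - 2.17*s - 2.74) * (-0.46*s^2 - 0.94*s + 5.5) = 0.8326*s^5 + 1.568*s^4 - 9.2294*s^3 + 4.8952*s^2 - 9.3594*s - 15.07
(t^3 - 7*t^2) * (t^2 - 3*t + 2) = t^5 - 10*t^4 + 23*t^3 - 14*t^2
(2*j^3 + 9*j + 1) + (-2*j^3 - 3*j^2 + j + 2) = -3*j^2 + 10*j + 3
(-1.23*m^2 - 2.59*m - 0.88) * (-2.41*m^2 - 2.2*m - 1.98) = 2.9643*m^4 + 8.9479*m^3 + 10.2542*m^2 + 7.0642*m + 1.7424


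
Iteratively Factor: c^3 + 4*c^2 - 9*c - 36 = (c + 3)*(c^2 + c - 12) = (c + 3)*(c + 4)*(c - 3)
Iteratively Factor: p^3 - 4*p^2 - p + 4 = (p - 1)*(p^2 - 3*p - 4) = (p - 1)*(p + 1)*(p - 4)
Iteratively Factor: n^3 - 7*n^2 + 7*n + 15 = (n + 1)*(n^2 - 8*n + 15) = (n - 5)*(n + 1)*(n - 3)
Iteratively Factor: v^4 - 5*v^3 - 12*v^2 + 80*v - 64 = (v - 4)*(v^3 - v^2 - 16*v + 16) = (v - 4)^2*(v^2 + 3*v - 4) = (v - 4)^2*(v - 1)*(v + 4)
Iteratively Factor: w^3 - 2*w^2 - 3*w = (w)*(w^2 - 2*w - 3) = w*(w - 3)*(w + 1)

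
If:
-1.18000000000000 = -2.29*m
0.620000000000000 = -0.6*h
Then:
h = -1.03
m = 0.52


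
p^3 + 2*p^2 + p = p*(p + 1)^2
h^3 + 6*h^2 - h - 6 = (h - 1)*(h + 1)*(h + 6)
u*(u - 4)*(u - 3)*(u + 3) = u^4 - 4*u^3 - 9*u^2 + 36*u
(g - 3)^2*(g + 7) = g^3 + g^2 - 33*g + 63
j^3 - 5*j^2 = j^2*(j - 5)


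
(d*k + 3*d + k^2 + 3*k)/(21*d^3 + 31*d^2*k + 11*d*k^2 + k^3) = (k + 3)/(21*d^2 + 10*d*k + k^2)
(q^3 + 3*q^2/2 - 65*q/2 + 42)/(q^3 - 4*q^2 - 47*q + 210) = (q^2 - 11*q/2 + 6)/(q^2 - 11*q + 30)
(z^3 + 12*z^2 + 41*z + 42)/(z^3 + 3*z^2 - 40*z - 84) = (z + 3)/(z - 6)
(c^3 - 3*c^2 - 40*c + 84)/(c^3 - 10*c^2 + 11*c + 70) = (c^2 + 4*c - 12)/(c^2 - 3*c - 10)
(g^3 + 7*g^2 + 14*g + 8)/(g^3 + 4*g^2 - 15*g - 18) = (g^2 + 6*g + 8)/(g^2 + 3*g - 18)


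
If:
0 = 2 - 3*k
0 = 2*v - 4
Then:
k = 2/3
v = 2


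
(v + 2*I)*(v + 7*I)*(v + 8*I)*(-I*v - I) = -I*v^4 + 17*v^3 - I*v^3 + 17*v^2 + 86*I*v^2 - 112*v + 86*I*v - 112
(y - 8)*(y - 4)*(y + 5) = y^3 - 7*y^2 - 28*y + 160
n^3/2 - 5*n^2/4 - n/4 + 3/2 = (n/2 + 1/2)*(n - 2)*(n - 3/2)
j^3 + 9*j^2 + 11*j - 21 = (j - 1)*(j + 3)*(j + 7)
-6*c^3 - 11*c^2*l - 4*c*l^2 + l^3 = (-6*c + l)*(c + l)^2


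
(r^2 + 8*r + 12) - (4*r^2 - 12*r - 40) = -3*r^2 + 20*r + 52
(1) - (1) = 0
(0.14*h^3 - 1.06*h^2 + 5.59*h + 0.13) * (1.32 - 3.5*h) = -0.49*h^4 + 3.8948*h^3 - 20.9642*h^2 + 6.9238*h + 0.1716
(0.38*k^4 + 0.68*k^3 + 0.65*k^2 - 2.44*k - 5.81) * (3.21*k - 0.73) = 1.2198*k^5 + 1.9054*k^4 + 1.5901*k^3 - 8.3069*k^2 - 16.8689*k + 4.2413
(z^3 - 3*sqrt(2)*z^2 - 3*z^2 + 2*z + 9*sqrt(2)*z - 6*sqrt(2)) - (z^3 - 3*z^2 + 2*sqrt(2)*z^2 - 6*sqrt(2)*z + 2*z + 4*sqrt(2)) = -5*sqrt(2)*z^2 + 15*sqrt(2)*z - 10*sqrt(2)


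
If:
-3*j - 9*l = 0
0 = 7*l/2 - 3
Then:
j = -18/7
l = 6/7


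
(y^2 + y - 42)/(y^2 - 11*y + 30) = (y + 7)/(y - 5)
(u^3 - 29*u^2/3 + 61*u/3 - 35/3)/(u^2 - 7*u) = u - 8/3 + 5/(3*u)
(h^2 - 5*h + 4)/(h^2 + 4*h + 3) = (h^2 - 5*h + 4)/(h^2 + 4*h + 3)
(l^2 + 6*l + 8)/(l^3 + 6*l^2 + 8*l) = 1/l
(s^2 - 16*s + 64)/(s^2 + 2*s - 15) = (s^2 - 16*s + 64)/(s^2 + 2*s - 15)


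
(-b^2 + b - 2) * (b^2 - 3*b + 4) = -b^4 + 4*b^3 - 9*b^2 + 10*b - 8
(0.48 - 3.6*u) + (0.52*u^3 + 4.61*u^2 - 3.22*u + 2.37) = 0.52*u^3 + 4.61*u^2 - 6.82*u + 2.85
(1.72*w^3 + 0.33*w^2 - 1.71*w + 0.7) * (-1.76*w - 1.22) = -3.0272*w^4 - 2.6792*w^3 + 2.607*w^2 + 0.8542*w - 0.854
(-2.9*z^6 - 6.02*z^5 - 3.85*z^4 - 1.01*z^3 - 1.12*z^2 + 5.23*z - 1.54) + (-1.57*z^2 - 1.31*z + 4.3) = -2.9*z^6 - 6.02*z^5 - 3.85*z^4 - 1.01*z^3 - 2.69*z^2 + 3.92*z + 2.76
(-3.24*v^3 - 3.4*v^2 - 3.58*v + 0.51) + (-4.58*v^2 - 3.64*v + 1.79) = -3.24*v^3 - 7.98*v^2 - 7.22*v + 2.3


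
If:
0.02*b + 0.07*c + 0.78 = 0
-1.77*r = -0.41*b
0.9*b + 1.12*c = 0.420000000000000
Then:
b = 22.24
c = -17.50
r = 5.15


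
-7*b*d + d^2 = d*(-7*b + d)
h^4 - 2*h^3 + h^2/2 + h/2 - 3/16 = (h - 3/2)*(h - 1/2)^2*(h + 1/2)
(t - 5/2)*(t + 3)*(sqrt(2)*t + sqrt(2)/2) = sqrt(2)*t^3 + sqrt(2)*t^2 - 29*sqrt(2)*t/4 - 15*sqrt(2)/4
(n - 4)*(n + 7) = n^2 + 3*n - 28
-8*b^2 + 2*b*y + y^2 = (-2*b + y)*(4*b + y)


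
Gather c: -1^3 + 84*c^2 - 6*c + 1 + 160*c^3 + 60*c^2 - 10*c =160*c^3 + 144*c^2 - 16*c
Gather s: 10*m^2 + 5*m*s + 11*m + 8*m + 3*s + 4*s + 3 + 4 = 10*m^2 + 19*m + s*(5*m + 7) + 7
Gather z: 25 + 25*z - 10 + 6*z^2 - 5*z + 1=6*z^2 + 20*z + 16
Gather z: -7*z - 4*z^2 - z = -4*z^2 - 8*z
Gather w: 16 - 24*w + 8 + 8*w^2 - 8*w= 8*w^2 - 32*w + 24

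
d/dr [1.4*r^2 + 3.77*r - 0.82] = 2.8*r + 3.77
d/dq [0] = 0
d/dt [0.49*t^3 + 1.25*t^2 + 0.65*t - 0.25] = 1.47*t^2 + 2.5*t + 0.65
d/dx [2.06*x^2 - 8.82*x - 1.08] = 4.12*x - 8.82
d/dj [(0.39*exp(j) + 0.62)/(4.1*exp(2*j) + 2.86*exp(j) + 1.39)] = (-(0.39*exp(j) + 0.62)*(8.2*exp(j) + 2.86) + 1.599*exp(2*j) + 1.1154*exp(j) + 0.5421)*exp(j)/(4.1*exp(2*j) + 2.86*exp(j) + 1.39)^2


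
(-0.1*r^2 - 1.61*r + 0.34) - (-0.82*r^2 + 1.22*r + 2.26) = 0.72*r^2 - 2.83*r - 1.92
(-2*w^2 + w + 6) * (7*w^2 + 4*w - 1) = -14*w^4 - w^3 + 48*w^2 + 23*w - 6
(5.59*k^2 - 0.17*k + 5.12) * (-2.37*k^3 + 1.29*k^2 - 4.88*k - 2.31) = -13.2483*k^5 + 7.614*k^4 - 39.6329*k^3 - 5.4785*k^2 - 24.5929*k - 11.8272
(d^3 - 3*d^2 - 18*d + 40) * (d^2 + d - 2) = d^5 - 2*d^4 - 23*d^3 + 28*d^2 + 76*d - 80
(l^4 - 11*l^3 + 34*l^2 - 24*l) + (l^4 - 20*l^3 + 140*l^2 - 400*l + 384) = 2*l^4 - 31*l^3 + 174*l^2 - 424*l + 384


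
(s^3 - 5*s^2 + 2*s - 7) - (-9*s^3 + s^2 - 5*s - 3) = 10*s^3 - 6*s^2 + 7*s - 4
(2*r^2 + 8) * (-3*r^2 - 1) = -6*r^4 - 26*r^2 - 8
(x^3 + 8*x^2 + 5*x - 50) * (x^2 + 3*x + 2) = x^5 + 11*x^4 + 31*x^3 - 19*x^2 - 140*x - 100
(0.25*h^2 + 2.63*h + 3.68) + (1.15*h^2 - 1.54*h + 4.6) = 1.4*h^2 + 1.09*h + 8.28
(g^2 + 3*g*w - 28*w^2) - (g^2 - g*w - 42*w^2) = 4*g*w + 14*w^2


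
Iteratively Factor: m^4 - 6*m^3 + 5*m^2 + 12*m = (m + 1)*(m^3 - 7*m^2 + 12*m) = m*(m + 1)*(m^2 - 7*m + 12) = m*(m - 4)*(m + 1)*(m - 3)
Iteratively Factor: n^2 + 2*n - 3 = (n - 1)*(n + 3)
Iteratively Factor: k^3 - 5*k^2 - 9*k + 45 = (k - 5)*(k^2 - 9) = (k - 5)*(k + 3)*(k - 3)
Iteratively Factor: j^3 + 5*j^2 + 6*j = (j + 2)*(j^2 + 3*j) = j*(j + 2)*(j + 3)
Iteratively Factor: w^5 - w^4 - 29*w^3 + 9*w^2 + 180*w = (w + 3)*(w^4 - 4*w^3 - 17*w^2 + 60*w) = (w + 3)*(w + 4)*(w^3 - 8*w^2 + 15*w) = (w - 3)*(w + 3)*(w + 4)*(w^2 - 5*w) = w*(w - 3)*(w + 3)*(w + 4)*(w - 5)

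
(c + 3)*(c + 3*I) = c^2 + 3*c + 3*I*c + 9*I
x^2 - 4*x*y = x*(x - 4*y)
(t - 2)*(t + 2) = t^2 - 4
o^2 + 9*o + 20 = (o + 4)*(o + 5)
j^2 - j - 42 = (j - 7)*(j + 6)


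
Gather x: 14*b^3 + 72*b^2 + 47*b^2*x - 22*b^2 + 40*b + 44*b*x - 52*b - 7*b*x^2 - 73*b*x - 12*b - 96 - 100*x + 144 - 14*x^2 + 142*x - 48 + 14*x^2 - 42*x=14*b^3 + 50*b^2 - 7*b*x^2 - 24*b + x*(47*b^2 - 29*b)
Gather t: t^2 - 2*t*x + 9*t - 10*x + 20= t^2 + t*(9 - 2*x) - 10*x + 20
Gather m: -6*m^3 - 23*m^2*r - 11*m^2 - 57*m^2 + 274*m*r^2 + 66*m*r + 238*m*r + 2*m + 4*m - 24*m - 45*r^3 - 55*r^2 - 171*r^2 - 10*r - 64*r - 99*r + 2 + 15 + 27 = -6*m^3 + m^2*(-23*r - 68) + m*(274*r^2 + 304*r - 18) - 45*r^3 - 226*r^2 - 173*r + 44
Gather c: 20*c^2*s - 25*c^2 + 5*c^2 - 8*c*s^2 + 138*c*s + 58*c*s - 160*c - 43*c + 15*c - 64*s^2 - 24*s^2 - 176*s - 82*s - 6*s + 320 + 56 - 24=c^2*(20*s - 20) + c*(-8*s^2 + 196*s - 188) - 88*s^2 - 264*s + 352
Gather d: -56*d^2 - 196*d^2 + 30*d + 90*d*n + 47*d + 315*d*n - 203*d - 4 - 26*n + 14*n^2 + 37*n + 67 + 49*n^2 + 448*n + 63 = -252*d^2 + d*(405*n - 126) + 63*n^2 + 459*n + 126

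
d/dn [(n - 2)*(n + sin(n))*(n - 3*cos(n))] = (n - 2)*(n + sin(n))*(3*sin(n) + 1) + (n - 2)*(n - 3*cos(n))*(cos(n) + 1) + (n + sin(n))*(n - 3*cos(n))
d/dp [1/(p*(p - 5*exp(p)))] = (p*(5*exp(p) - 1) - p + 5*exp(p))/(p^2*(p - 5*exp(p))^2)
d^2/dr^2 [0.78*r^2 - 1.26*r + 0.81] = 1.56000000000000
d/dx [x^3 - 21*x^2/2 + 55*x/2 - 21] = 3*x^2 - 21*x + 55/2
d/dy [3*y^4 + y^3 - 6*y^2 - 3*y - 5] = 12*y^3 + 3*y^2 - 12*y - 3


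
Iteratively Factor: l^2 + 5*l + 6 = (l + 2)*(l + 3)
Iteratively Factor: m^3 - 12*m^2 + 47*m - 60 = (m - 3)*(m^2 - 9*m + 20) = (m - 4)*(m - 3)*(m - 5)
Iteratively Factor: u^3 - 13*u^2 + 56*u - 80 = (u - 4)*(u^2 - 9*u + 20) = (u - 4)^2*(u - 5)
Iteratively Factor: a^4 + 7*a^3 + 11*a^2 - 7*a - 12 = (a + 1)*(a^3 + 6*a^2 + 5*a - 12) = (a + 1)*(a + 4)*(a^2 + 2*a - 3) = (a + 1)*(a + 3)*(a + 4)*(a - 1)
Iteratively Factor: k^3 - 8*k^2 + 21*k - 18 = (k - 3)*(k^2 - 5*k + 6) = (k - 3)^2*(k - 2)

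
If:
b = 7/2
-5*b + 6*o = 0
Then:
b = 7/2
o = 35/12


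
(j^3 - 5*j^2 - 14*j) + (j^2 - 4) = j^3 - 4*j^2 - 14*j - 4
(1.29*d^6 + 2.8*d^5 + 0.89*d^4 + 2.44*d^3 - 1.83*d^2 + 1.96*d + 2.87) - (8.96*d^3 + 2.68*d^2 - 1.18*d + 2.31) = 1.29*d^6 + 2.8*d^5 + 0.89*d^4 - 6.52*d^3 - 4.51*d^2 + 3.14*d + 0.56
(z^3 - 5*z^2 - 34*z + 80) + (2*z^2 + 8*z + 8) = z^3 - 3*z^2 - 26*z + 88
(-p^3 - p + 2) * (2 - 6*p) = 6*p^4 - 2*p^3 + 6*p^2 - 14*p + 4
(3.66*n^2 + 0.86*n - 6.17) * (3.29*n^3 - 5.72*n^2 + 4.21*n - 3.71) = 12.0414*n^5 - 18.1058*n^4 - 9.8099*n^3 + 25.3344*n^2 - 29.1663*n + 22.8907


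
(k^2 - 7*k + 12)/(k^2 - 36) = (k^2 - 7*k + 12)/(k^2 - 36)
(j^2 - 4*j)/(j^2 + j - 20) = j/(j + 5)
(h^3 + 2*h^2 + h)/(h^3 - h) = (h + 1)/(h - 1)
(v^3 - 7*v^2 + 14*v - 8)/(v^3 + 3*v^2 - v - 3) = (v^2 - 6*v + 8)/(v^2 + 4*v + 3)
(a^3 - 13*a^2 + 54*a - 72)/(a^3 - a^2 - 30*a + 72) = (a - 6)/(a + 6)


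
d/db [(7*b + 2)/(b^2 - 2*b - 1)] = (7*b^2 - 14*b - 2*(b - 1)*(7*b + 2) - 7)/(-b^2 + 2*b + 1)^2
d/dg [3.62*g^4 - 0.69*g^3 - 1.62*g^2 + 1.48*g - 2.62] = 14.48*g^3 - 2.07*g^2 - 3.24*g + 1.48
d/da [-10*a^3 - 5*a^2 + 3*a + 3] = -30*a^2 - 10*a + 3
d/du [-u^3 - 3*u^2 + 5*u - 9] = -3*u^2 - 6*u + 5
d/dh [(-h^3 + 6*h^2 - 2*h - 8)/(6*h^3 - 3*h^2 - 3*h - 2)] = (-33*h^4 + 30*h^3 + 126*h^2 - 72*h - 20)/(36*h^6 - 36*h^5 - 27*h^4 - 6*h^3 + 21*h^2 + 12*h + 4)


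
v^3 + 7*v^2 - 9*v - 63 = (v - 3)*(v + 3)*(v + 7)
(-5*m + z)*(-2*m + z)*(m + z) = 10*m^3 + 3*m^2*z - 6*m*z^2 + z^3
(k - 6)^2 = k^2 - 12*k + 36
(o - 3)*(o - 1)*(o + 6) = o^3 + 2*o^2 - 21*o + 18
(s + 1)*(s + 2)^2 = s^3 + 5*s^2 + 8*s + 4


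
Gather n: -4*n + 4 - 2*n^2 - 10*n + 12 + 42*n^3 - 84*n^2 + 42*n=42*n^3 - 86*n^2 + 28*n + 16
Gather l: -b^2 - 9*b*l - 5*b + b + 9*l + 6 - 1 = -b^2 - 4*b + l*(9 - 9*b) + 5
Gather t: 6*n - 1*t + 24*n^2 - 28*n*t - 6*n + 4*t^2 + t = 24*n^2 - 28*n*t + 4*t^2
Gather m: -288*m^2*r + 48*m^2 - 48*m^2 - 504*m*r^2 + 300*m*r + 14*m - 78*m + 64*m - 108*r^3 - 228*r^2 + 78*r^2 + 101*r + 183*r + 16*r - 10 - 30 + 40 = -288*m^2*r + m*(-504*r^2 + 300*r) - 108*r^3 - 150*r^2 + 300*r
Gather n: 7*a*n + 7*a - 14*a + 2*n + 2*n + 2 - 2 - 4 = -7*a + n*(7*a + 4) - 4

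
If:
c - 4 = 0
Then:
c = 4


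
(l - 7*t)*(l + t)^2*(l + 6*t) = l^4 + l^3*t - 43*l^2*t^2 - 85*l*t^3 - 42*t^4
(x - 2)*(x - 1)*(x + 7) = x^3 + 4*x^2 - 19*x + 14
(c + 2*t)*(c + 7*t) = c^2 + 9*c*t + 14*t^2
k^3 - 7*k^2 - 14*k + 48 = (k - 8)*(k - 2)*(k + 3)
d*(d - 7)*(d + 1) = d^3 - 6*d^2 - 7*d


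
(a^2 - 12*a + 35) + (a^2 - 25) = 2*a^2 - 12*a + 10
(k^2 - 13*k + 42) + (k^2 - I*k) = 2*k^2 - 13*k - I*k + 42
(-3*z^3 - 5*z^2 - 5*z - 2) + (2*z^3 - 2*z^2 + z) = -z^3 - 7*z^2 - 4*z - 2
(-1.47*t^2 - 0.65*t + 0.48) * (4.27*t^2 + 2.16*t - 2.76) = -6.2769*t^4 - 5.9507*t^3 + 4.7028*t^2 + 2.8308*t - 1.3248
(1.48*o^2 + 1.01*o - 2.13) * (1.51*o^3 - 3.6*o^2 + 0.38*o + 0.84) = 2.2348*o^5 - 3.8029*o^4 - 6.2899*o^3 + 9.295*o^2 + 0.0389999999999999*o - 1.7892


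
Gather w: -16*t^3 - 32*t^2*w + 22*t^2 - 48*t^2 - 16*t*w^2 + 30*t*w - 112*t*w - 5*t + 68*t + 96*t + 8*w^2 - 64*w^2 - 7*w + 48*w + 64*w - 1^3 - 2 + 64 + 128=-16*t^3 - 26*t^2 + 159*t + w^2*(-16*t - 56) + w*(-32*t^2 - 82*t + 105) + 189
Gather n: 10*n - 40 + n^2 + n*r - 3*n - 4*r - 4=n^2 + n*(r + 7) - 4*r - 44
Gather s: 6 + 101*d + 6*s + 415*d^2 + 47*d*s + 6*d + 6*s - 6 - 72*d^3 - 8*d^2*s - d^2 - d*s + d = -72*d^3 + 414*d^2 + 108*d + s*(-8*d^2 + 46*d + 12)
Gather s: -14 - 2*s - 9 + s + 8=-s - 15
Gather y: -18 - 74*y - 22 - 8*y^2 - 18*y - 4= -8*y^2 - 92*y - 44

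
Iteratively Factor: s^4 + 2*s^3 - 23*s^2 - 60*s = (s + 4)*(s^3 - 2*s^2 - 15*s) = (s + 3)*(s + 4)*(s^2 - 5*s) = (s - 5)*(s + 3)*(s + 4)*(s)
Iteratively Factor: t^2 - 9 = (t + 3)*(t - 3)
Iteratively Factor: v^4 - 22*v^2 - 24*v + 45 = (v - 1)*(v^3 + v^2 - 21*v - 45) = (v - 5)*(v - 1)*(v^2 + 6*v + 9) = (v - 5)*(v - 1)*(v + 3)*(v + 3)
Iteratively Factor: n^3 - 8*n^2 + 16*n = (n)*(n^2 - 8*n + 16) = n*(n - 4)*(n - 4)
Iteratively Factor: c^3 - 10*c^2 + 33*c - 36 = (c - 3)*(c^2 - 7*c + 12) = (c - 3)^2*(c - 4)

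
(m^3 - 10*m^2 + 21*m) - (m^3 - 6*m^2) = -4*m^2 + 21*m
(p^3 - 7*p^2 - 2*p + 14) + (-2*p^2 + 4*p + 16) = p^3 - 9*p^2 + 2*p + 30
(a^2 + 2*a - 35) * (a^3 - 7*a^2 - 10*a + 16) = a^5 - 5*a^4 - 59*a^3 + 241*a^2 + 382*a - 560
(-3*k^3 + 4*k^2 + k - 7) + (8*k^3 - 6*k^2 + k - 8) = 5*k^3 - 2*k^2 + 2*k - 15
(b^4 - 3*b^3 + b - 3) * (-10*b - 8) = -10*b^5 + 22*b^4 + 24*b^3 - 10*b^2 + 22*b + 24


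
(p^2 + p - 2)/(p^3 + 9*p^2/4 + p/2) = 4*(p - 1)/(p*(4*p + 1))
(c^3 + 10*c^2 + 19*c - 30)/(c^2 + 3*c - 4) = (c^2 + 11*c + 30)/(c + 4)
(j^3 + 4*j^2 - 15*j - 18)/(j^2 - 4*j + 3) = (j^2 + 7*j + 6)/(j - 1)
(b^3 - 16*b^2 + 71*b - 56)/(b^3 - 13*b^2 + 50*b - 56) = (b^2 - 9*b + 8)/(b^2 - 6*b + 8)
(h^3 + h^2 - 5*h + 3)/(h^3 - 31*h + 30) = (h^2 + 2*h - 3)/(h^2 + h - 30)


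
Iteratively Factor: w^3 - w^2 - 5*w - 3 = (w + 1)*(w^2 - 2*w - 3) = (w - 3)*(w + 1)*(w + 1)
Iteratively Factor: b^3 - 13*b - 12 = (b + 3)*(b^2 - 3*b - 4) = (b - 4)*(b + 3)*(b + 1)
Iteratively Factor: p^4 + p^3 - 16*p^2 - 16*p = (p - 4)*(p^3 + 5*p^2 + 4*p) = (p - 4)*(p + 1)*(p^2 + 4*p) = (p - 4)*(p + 1)*(p + 4)*(p)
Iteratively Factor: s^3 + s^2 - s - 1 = (s - 1)*(s^2 + 2*s + 1) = (s - 1)*(s + 1)*(s + 1)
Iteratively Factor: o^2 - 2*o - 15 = (o + 3)*(o - 5)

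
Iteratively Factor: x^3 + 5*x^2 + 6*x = (x + 3)*(x^2 + 2*x) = x*(x + 3)*(x + 2)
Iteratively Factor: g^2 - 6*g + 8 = (g - 2)*(g - 4)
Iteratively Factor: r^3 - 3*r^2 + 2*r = (r - 2)*(r^2 - r) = r*(r - 2)*(r - 1)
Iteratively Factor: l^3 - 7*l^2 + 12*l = (l - 4)*(l^2 - 3*l) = (l - 4)*(l - 3)*(l)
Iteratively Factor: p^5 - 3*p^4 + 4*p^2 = (p - 2)*(p^4 - p^3 - 2*p^2) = p*(p - 2)*(p^3 - p^2 - 2*p) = p*(p - 2)*(p + 1)*(p^2 - 2*p) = p*(p - 2)^2*(p + 1)*(p)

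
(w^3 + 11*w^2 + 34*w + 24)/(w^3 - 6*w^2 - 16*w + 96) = (w^2 + 7*w + 6)/(w^2 - 10*w + 24)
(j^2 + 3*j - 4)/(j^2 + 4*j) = (j - 1)/j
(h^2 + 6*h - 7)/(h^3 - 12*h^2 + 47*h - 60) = (h^2 + 6*h - 7)/(h^3 - 12*h^2 + 47*h - 60)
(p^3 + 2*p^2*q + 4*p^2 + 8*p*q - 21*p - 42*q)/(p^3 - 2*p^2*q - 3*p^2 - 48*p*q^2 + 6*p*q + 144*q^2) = (p^2 + 2*p*q + 7*p + 14*q)/(p^2 - 2*p*q - 48*q^2)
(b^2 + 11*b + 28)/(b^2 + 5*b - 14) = (b + 4)/(b - 2)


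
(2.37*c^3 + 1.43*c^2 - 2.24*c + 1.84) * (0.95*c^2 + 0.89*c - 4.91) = 2.2515*c^5 + 3.4678*c^4 - 12.492*c^3 - 7.2669*c^2 + 12.636*c - 9.0344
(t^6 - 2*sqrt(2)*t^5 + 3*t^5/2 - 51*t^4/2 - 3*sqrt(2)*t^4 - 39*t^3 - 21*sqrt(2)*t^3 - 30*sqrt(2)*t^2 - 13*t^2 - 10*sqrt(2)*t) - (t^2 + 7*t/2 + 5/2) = t^6 - 2*sqrt(2)*t^5 + 3*t^5/2 - 51*t^4/2 - 3*sqrt(2)*t^4 - 39*t^3 - 21*sqrt(2)*t^3 - 30*sqrt(2)*t^2 - 14*t^2 - 10*sqrt(2)*t - 7*t/2 - 5/2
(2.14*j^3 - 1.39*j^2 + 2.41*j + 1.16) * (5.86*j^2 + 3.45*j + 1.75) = 12.5404*j^5 - 0.7624*j^4 + 13.0721*j^3 + 12.6796*j^2 + 8.2195*j + 2.03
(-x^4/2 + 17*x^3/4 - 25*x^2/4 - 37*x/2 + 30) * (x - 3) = -x^5/2 + 23*x^4/4 - 19*x^3 + x^2/4 + 171*x/2 - 90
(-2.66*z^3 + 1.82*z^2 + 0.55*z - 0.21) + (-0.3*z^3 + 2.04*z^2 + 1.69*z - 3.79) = -2.96*z^3 + 3.86*z^2 + 2.24*z - 4.0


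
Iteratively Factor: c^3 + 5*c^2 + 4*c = (c + 1)*(c^2 + 4*c) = c*(c + 1)*(c + 4)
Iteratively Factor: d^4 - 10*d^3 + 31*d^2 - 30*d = (d - 3)*(d^3 - 7*d^2 + 10*d) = (d - 5)*(d - 3)*(d^2 - 2*d) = d*(d - 5)*(d - 3)*(d - 2)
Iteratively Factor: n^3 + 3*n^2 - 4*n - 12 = (n + 2)*(n^2 + n - 6) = (n - 2)*(n + 2)*(n + 3)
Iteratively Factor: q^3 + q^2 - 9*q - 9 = (q + 1)*(q^2 - 9) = (q - 3)*(q + 1)*(q + 3)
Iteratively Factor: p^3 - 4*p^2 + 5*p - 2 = (p - 2)*(p^2 - 2*p + 1) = (p - 2)*(p - 1)*(p - 1)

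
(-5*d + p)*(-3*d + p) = 15*d^2 - 8*d*p + p^2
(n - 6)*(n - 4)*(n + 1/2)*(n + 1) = n^4 - 17*n^3/2 + 19*n^2/2 + 31*n + 12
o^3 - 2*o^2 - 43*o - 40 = (o - 8)*(o + 1)*(o + 5)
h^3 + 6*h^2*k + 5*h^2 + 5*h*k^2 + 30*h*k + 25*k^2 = (h + 5)*(h + k)*(h + 5*k)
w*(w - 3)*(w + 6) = w^3 + 3*w^2 - 18*w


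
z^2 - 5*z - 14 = (z - 7)*(z + 2)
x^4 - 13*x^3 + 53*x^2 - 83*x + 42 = (x - 7)*(x - 3)*(x - 2)*(x - 1)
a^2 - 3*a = a*(a - 3)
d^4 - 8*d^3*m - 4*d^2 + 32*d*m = d*(d - 2)*(d + 2)*(d - 8*m)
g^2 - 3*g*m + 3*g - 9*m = (g + 3)*(g - 3*m)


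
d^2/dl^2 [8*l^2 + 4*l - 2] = 16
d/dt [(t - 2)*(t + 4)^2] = 3*t*(t + 4)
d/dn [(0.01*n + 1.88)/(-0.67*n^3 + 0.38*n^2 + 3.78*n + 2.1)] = (0.0134*n^3 + 3.775*n^2 - 1.4288*n - 7.0854)/(0.4489*n^6 - 0.5092*n^5 - 4.9208*n^4 + 0.0587999999999993*n^3 + 15.8844*n^2 + 15.876*n + 4.41)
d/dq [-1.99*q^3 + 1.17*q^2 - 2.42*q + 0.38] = -5.97*q^2 + 2.34*q - 2.42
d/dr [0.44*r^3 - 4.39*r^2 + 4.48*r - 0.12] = 1.32*r^2 - 8.78*r + 4.48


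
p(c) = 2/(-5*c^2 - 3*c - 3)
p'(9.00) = 0.00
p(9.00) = 0.00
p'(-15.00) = 0.00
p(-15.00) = 0.00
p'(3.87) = 0.01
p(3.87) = -0.02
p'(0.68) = 0.36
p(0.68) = -0.27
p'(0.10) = 0.71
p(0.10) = -0.60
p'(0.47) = 0.51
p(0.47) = -0.36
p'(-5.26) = -0.01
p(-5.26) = -0.02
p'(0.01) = 0.68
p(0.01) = -0.66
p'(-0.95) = -0.60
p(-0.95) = -0.43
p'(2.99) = 0.02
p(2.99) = -0.04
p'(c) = 2*(10*c + 3)/(-5*c^2 - 3*c - 3)^2 = 2*(10*c + 3)/(5*c^2 + 3*c + 3)^2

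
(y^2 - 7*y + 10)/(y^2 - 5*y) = (y - 2)/y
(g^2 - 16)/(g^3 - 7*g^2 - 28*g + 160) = (g + 4)/(g^2 - 3*g - 40)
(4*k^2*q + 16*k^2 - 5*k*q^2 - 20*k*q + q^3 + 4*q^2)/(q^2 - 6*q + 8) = (4*k^2*q + 16*k^2 - 5*k*q^2 - 20*k*q + q^3 + 4*q^2)/(q^2 - 6*q + 8)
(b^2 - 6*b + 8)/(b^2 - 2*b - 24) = (-b^2 + 6*b - 8)/(-b^2 + 2*b + 24)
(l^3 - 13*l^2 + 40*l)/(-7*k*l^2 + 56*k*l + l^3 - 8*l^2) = (5 - l)/(7*k - l)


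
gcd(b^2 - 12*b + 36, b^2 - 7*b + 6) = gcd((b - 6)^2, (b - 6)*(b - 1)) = b - 6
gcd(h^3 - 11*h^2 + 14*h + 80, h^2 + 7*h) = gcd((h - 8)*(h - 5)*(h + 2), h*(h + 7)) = 1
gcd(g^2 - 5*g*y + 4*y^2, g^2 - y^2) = -g + y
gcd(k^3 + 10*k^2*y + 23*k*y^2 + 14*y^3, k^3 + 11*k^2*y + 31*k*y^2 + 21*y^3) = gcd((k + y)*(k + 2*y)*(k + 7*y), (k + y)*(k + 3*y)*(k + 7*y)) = k^2 + 8*k*y + 7*y^2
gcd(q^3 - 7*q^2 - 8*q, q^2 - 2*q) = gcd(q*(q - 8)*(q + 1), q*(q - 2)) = q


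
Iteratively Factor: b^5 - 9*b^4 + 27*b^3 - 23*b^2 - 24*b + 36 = (b - 2)*(b^4 - 7*b^3 + 13*b^2 + 3*b - 18) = (b - 2)*(b + 1)*(b^3 - 8*b^2 + 21*b - 18) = (b - 3)*(b - 2)*(b + 1)*(b^2 - 5*b + 6) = (b - 3)*(b - 2)^2*(b + 1)*(b - 3)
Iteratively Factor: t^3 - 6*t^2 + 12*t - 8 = (t - 2)*(t^2 - 4*t + 4) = (t - 2)^2*(t - 2)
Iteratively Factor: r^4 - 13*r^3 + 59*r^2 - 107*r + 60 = (r - 1)*(r^3 - 12*r^2 + 47*r - 60) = (r - 3)*(r - 1)*(r^2 - 9*r + 20) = (r - 4)*(r - 3)*(r - 1)*(r - 5)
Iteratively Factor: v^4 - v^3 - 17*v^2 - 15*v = (v)*(v^3 - v^2 - 17*v - 15) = v*(v + 3)*(v^2 - 4*v - 5) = v*(v + 1)*(v + 3)*(v - 5)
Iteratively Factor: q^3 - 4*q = (q + 2)*(q^2 - 2*q) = q*(q + 2)*(q - 2)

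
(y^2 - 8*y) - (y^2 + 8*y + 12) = -16*y - 12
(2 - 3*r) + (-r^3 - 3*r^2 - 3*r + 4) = -r^3 - 3*r^2 - 6*r + 6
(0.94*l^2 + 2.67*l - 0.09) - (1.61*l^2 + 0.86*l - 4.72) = -0.67*l^2 + 1.81*l + 4.63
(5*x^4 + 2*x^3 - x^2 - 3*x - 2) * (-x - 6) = -5*x^5 - 32*x^4 - 11*x^3 + 9*x^2 + 20*x + 12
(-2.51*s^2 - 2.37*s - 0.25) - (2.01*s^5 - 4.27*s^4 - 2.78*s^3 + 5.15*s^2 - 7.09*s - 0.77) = -2.01*s^5 + 4.27*s^4 + 2.78*s^3 - 7.66*s^2 + 4.72*s + 0.52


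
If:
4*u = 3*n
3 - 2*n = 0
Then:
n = 3/2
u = 9/8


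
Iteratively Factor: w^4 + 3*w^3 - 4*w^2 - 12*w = (w - 2)*(w^3 + 5*w^2 + 6*w) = w*(w - 2)*(w^2 + 5*w + 6) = w*(w - 2)*(w + 3)*(w + 2)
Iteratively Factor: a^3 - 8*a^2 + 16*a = (a - 4)*(a^2 - 4*a) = a*(a - 4)*(a - 4)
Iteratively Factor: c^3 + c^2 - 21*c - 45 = (c + 3)*(c^2 - 2*c - 15) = (c + 3)^2*(c - 5)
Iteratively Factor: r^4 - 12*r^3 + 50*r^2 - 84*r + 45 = (r - 3)*(r^3 - 9*r^2 + 23*r - 15) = (r - 3)*(r - 1)*(r^2 - 8*r + 15) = (r - 3)^2*(r - 1)*(r - 5)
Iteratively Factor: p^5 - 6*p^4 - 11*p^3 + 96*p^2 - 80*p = (p - 1)*(p^4 - 5*p^3 - 16*p^2 + 80*p) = p*(p - 1)*(p^3 - 5*p^2 - 16*p + 80) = p*(p - 1)*(p + 4)*(p^2 - 9*p + 20) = p*(p - 4)*(p - 1)*(p + 4)*(p - 5)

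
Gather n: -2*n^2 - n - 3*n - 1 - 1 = -2*n^2 - 4*n - 2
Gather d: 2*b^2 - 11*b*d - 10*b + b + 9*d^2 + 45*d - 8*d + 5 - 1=2*b^2 - 9*b + 9*d^2 + d*(37 - 11*b) + 4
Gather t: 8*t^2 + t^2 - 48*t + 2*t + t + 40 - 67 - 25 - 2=9*t^2 - 45*t - 54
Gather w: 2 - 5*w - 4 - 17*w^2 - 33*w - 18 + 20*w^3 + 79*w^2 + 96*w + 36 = 20*w^3 + 62*w^2 + 58*w + 16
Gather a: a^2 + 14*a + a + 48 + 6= a^2 + 15*a + 54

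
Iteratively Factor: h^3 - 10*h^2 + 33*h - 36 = (h - 4)*(h^2 - 6*h + 9) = (h - 4)*(h - 3)*(h - 3)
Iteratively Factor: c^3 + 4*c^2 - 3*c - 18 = (c + 3)*(c^2 + c - 6) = (c + 3)^2*(c - 2)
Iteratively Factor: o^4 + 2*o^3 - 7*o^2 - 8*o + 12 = (o - 1)*(o^3 + 3*o^2 - 4*o - 12) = (o - 1)*(o + 3)*(o^2 - 4) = (o - 1)*(o + 2)*(o + 3)*(o - 2)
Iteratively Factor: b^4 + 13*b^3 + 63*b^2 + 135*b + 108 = (b + 3)*(b^3 + 10*b^2 + 33*b + 36) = (b + 3)*(b + 4)*(b^2 + 6*b + 9) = (b + 3)^2*(b + 4)*(b + 3)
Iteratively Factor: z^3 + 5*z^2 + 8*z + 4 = (z + 1)*(z^2 + 4*z + 4) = (z + 1)*(z + 2)*(z + 2)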